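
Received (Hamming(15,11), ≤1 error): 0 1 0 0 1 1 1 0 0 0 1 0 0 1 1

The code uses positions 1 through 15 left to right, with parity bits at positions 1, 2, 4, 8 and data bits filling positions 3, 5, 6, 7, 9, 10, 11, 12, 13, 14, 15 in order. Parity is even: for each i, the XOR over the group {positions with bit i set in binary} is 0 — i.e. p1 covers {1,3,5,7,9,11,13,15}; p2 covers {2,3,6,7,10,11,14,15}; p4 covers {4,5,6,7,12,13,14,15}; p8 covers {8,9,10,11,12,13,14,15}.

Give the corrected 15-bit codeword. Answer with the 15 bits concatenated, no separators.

010011100011011

s1 (pos 1,3,5,7,9,11,13,15): 0⊕0⊕1⊕1⊕0⊕1⊕0⊕1 = 0
s2 (pos 2,3,6,7,10,11,14,15): 1⊕0⊕1⊕1⊕0⊕1⊕1⊕1 = 0
s4 (pos 4,5,6,7,12,13,14,15): 0⊕1⊕1⊕1⊕0⊕0⊕1⊕1 = 1
s8 (pos 8,9,10,11,12,13,14,15): 0⊕0⊕0⊕1⊕0⊕0⊕1⊕1 = 1
Syndrome s8…s1 = 1100 → error at position 12.
Flip position 12: 010011100010011 → 010011100011011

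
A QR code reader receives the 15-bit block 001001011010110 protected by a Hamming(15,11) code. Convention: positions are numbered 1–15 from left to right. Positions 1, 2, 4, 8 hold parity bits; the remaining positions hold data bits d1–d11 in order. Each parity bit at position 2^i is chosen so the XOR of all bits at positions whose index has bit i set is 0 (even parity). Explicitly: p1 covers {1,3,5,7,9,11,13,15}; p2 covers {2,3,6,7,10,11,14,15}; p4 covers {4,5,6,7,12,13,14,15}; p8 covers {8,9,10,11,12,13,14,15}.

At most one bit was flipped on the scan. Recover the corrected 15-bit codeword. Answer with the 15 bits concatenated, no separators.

s1 (pos 1,3,5,7,9,11,13,15): 0⊕1⊕0⊕0⊕1⊕1⊕1⊕0 = 0
s2 (pos 2,3,6,7,10,11,14,15): 0⊕1⊕1⊕0⊕0⊕1⊕1⊕0 = 0
s4 (pos 4,5,6,7,12,13,14,15): 0⊕0⊕1⊕0⊕0⊕1⊕1⊕0 = 1
s8 (pos 8,9,10,11,12,13,14,15): 1⊕1⊕0⊕1⊕0⊕1⊕1⊕0 = 1
Syndrome s8…s1 = 1100 → error at position 12.
Flip position 12: 001001011010110 → 001001011011110

001001011011110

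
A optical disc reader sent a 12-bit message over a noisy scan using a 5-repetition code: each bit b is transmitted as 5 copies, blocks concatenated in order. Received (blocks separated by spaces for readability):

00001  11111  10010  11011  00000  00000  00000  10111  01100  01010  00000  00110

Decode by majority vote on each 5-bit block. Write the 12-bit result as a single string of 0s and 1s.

Block 1 (00001): 1 one → 0
Block 2 (11111): 5 ones → 1
Block 3 (10010): 2 ones → 0
Block 4 (11011): 4 ones → 1
Block 5 (00000): 0 ones → 0
Block 6 (00000): 0 ones → 0
Block 7 (00000): 0 ones → 0
Block 8 (10111): 4 ones → 1
Block 9 (01100): 2 ones → 0
Block 10 (01010): 2 ones → 0
Block 11 (00000): 0 ones → 0
Block 12 (00110): 2 ones → 0

010100010000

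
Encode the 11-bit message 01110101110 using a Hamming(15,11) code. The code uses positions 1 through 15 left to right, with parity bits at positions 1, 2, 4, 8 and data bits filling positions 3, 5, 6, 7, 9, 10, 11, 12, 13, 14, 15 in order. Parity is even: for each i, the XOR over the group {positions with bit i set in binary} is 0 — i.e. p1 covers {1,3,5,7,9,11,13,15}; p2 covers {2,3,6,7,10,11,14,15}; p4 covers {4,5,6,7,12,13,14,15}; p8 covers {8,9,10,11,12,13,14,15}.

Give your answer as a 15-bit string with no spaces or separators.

Place data at non-parity positions: p1 p2 0 p4 1 1 1 p8 0 1 0 1 1 1 0
p1 (pos 1,3,5,7,9,11,13,15): XOR of data positions = 0⊕1⊕1⊕0⊕0⊕1⊕0 = 1
p2 (pos 2,3,6,7,10,11,14,15): XOR of data positions = 0⊕1⊕1⊕1⊕0⊕1⊕0 = 0
p4 (pos 4,5,6,7,12,13,14,15): XOR of data positions = 1⊕1⊕1⊕1⊕1⊕1⊕0 = 0
p8 (pos 8,9,10,11,12,13,14,15): XOR of data positions = 0⊕1⊕0⊕1⊕1⊕1⊕0 = 0
Codeword: 100011100101110

100011100101110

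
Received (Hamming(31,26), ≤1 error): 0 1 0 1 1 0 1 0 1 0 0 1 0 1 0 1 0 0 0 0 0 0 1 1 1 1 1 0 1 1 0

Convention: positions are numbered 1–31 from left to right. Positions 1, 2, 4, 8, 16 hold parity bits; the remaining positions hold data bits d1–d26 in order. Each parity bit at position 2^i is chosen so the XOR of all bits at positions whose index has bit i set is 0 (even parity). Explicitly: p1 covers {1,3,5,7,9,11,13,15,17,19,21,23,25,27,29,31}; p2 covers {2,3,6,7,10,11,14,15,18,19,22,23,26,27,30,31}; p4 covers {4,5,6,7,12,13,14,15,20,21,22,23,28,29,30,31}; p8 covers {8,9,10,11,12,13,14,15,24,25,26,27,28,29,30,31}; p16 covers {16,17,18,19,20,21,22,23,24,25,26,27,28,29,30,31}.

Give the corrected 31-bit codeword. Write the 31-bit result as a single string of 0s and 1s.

0101101010110101000000111110110

s1 (pos 1,3,5,7,9,11,13,15,17,19,21,23,25,27,29,31): 0⊕0⊕1⊕1⊕1⊕0⊕0⊕0⊕0⊕0⊕0⊕1⊕1⊕1⊕1⊕0 = 1
s2 (pos 2,3,6,7,10,11,14,15,18,19,22,23,26,27,30,31): 1⊕0⊕0⊕1⊕0⊕0⊕1⊕0⊕0⊕0⊕0⊕1⊕1⊕1⊕1⊕0 = 1
s4 (pos 4,5,6,7,12,13,14,15,20,21,22,23,28,29,30,31): 1⊕1⊕0⊕1⊕1⊕0⊕1⊕0⊕0⊕0⊕0⊕1⊕0⊕1⊕1⊕0 = 0
s8 (pos 8,9,10,11,12,13,14,15,24,25,26,27,28,29,30,31): 0⊕1⊕0⊕0⊕1⊕0⊕1⊕0⊕1⊕1⊕1⊕1⊕0⊕1⊕1⊕0 = 1
s16 (pos 16,17,18,19,20,21,22,23,24,25,26,27,28,29,30,31): 1⊕0⊕0⊕0⊕0⊕0⊕0⊕1⊕1⊕1⊕1⊕1⊕0⊕1⊕1⊕0 = 0
Syndrome s16…s1 = 01011 → error at position 11.
Flip position 11: 0101101010010101000000111110110 → 0101101010110101000000111110110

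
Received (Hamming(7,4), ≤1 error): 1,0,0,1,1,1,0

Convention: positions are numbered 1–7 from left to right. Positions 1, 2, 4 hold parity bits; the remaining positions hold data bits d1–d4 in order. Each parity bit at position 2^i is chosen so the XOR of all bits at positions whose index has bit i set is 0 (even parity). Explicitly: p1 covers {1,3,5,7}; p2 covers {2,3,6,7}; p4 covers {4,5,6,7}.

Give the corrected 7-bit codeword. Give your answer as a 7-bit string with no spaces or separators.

1001100

s1 (pos 1,3,5,7): 1⊕0⊕1⊕0 = 0
s2 (pos 2,3,6,7): 0⊕0⊕1⊕0 = 1
s4 (pos 4,5,6,7): 1⊕1⊕1⊕0 = 1
Syndrome s4…s1 = 110 → error at position 6.
Flip position 6: 1001110 → 1001100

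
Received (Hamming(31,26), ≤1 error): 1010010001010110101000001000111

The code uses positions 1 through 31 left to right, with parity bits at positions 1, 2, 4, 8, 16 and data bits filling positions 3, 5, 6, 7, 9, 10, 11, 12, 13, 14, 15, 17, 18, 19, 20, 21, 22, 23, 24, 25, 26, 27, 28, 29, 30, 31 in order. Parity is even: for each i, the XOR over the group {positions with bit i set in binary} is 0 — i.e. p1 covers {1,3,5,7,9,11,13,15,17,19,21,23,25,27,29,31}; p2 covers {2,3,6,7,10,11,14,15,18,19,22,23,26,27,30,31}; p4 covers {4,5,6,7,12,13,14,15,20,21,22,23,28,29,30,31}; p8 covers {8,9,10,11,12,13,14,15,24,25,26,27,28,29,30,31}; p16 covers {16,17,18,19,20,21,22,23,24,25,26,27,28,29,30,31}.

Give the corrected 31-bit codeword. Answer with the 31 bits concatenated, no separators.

s1 (pos 1,3,5,7,9,11,13,15,17,19,21,23,25,27,29,31): 1⊕1⊕0⊕0⊕0⊕0⊕0⊕1⊕1⊕1⊕0⊕0⊕1⊕0⊕1⊕1 = 0
s2 (pos 2,3,6,7,10,11,14,15,18,19,22,23,26,27,30,31): 0⊕1⊕1⊕0⊕1⊕0⊕1⊕1⊕0⊕1⊕0⊕0⊕0⊕0⊕1⊕1 = 0
s4 (pos 4,5,6,7,12,13,14,15,20,21,22,23,28,29,30,31): 0⊕0⊕1⊕0⊕1⊕0⊕1⊕1⊕0⊕0⊕0⊕0⊕0⊕1⊕1⊕1 = 1
s8 (pos 8,9,10,11,12,13,14,15,24,25,26,27,28,29,30,31): 0⊕0⊕1⊕0⊕1⊕0⊕1⊕1⊕0⊕1⊕0⊕0⊕0⊕1⊕1⊕1 = 0
s16 (pos 16,17,18,19,20,21,22,23,24,25,26,27,28,29,30,31): 0⊕1⊕0⊕1⊕0⊕0⊕0⊕0⊕0⊕1⊕0⊕0⊕0⊕1⊕1⊕1 = 0
Syndrome s16…s1 = 00100 → error at position 4.
Flip position 4: 1010010001010110101000001000111 → 1011010001010110101000001000111

1011010001010110101000001000111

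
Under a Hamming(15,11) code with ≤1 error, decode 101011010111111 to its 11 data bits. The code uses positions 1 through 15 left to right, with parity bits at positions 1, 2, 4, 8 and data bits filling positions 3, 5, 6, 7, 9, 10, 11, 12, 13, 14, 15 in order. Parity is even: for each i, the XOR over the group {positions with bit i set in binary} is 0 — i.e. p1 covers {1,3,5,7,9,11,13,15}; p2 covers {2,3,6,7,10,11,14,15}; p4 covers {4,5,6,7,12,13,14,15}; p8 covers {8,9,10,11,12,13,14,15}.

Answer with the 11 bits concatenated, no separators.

s1 (pos 1,3,5,7,9,11,13,15): 1⊕1⊕1⊕0⊕0⊕1⊕1⊕1 = 0
s2 (pos 2,3,6,7,10,11,14,15): 0⊕1⊕1⊕0⊕1⊕1⊕1⊕1 = 0
s4 (pos 4,5,6,7,12,13,14,15): 0⊕1⊕1⊕0⊕1⊕1⊕1⊕1 = 0
s8 (pos 8,9,10,11,12,13,14,15): 1⊕0⊕1⊕1⊕1⊕1⊕1⊕1 = 1
Syndrome s8…s1 = 1000 → error at position 8.
Flip position 8: 101011010111111 → 101011000111111
Read data bits from positions 3,5,6,7,9,10,11,12,13,14,15: 11100111111

11100111111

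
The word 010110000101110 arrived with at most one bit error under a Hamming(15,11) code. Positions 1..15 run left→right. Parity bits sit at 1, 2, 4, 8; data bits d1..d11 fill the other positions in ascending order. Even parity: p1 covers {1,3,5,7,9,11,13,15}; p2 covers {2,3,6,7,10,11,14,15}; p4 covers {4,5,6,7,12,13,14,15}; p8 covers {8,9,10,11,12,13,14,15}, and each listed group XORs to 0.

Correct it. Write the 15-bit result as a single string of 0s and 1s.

s1 (pos 1,3,5,7,9,11,13,15): 0⊕0⊕1⊕0⊕0⊕0⊕1⊕0 = 0
s2 (pos 2,3,6,7,10,11,14,15): 1⊕0⊕0⊕0⊕1⊕0⊕1⊕0 = 1
s4 (pos 4,5,6,7,12,13,14,15): 1⊕1⊕0⊕0⊕1⊕1⊕1⊕0 = 1
s8 (pos 8,9,10,11,12,13,14,15): 0⊕0⊕1⊕0⊕1⊕1⊕1⊕0 = 0
Syndrome s8…s1 = 0110 → error at position 6.
Flip position 6: 010110000101110 → 010111000101110

010111000101110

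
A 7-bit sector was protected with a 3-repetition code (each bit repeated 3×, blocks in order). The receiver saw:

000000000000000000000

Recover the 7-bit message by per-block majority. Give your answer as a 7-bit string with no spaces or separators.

0000000

Block 1 (000): 0 ones → 0
Block 2 (000): 0 ones → 0
Block 3 (000): 0 ones → 0
Block 4 (000): 0 ones → 0
Block 5 (000): 0 ones → 0
Block 6 (000): 0 ones → 0
Block 7 (000): 0 ones → 0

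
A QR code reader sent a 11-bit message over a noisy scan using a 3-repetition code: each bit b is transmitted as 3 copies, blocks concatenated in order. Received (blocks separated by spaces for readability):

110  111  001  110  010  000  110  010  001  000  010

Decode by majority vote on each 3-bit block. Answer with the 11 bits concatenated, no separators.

Block 1 (110): 2 ones → 1
Block 2 (111): 3 ones → 1
Block 3 (001): 1 one → 0
Block 4 (110): 2 ones → 1
Block 5 (010): 1 one → 0
Block 6 (000): 0 ones → 0
Block 7 (110): 2 ones → 1
Block 8 (010): 1 one → 0
Block 9 (001): 1 one → 0
Block 10 (000): 0 ones → 0
Block 11 (010): 1 one → 0

11010010000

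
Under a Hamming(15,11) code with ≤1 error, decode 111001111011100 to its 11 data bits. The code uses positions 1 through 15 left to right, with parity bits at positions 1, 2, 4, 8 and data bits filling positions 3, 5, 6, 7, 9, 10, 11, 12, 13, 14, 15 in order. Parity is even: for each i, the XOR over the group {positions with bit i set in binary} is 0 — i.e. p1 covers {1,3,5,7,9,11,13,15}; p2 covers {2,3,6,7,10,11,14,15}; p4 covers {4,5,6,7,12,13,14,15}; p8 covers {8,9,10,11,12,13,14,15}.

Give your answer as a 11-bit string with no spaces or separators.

s1 (pos 1,3,5,7,9,11,13,15): 1⊕1⊕0⊕1⊕1⊕1⊕1⊕0 = 0
s2 (pos 2,3,6,7,10,11,14,15): 1⊕1⊕1⊕1⊕0⊕1⊕0⊕0 = 1
s4 (pos 4,5,6,7,12,13,14,15): 0⊕0⊕1⊕1⊕1⊕1⊕0⊕0 = 0
s8 (pos 8,9,10,11,12,13,14,15): 1⊕1⊕0⊕1⊕1⊕1⊕0⊕0 = 1
Syndrome s8…s1 = 1010 → error at position 10.
Flip position 10: 111001111011100 → 111001111111100
Read data bits from positions 3,5,6,7,9,10,11,12,13,14,15: 10111111100

10111111100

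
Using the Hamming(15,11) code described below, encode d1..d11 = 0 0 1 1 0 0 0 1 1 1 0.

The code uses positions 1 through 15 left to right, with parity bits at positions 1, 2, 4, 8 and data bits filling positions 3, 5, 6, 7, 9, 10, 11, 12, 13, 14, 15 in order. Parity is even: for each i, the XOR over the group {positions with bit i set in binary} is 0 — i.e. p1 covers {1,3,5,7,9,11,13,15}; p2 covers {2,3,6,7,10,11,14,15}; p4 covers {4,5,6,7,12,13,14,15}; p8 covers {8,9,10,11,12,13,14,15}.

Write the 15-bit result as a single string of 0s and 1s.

Place data at non-parity positions: p1 p2 0 p4 0 1 1 p8 0 0 0 1 1 1 0
p1 (pos 1,3,5,7,9,11,13,15): XOR of data positions = 0⊕0⊕1⊕0⊕0⊕1⊕0 = 0
p2 (pos 2,3,6,7,10,11,14,15): XOR of data positions = 0⊕1⊕1⊕0⊕0⊕1⊕0 = 1
p4 (pos 4,5,6,7,12,13,14,15): XOR of data positions = 0⊕1⊕1⊕1⊕1⊕1⊕0 = 1
p8 (pos 8,9,10,11,12,13,14,15): XOR of data positions = 0⊕0⊕0⊕1⊕1⊕1⊕0 = 1
Codeword: 010101110001110

010101110001110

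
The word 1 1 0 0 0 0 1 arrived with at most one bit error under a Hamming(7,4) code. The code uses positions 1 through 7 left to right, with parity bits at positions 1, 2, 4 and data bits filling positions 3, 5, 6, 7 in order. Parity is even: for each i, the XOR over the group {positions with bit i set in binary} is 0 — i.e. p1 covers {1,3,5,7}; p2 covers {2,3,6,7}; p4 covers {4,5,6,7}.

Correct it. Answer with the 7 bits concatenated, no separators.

1101001

s1 (pos 1,3,5,7): 1⊕0⊕0⊕1 = 0
s2 (pos 2,3,6,7): 1⊕0⊕0⊕1 = 0
s4 (pos 4,5,6,7): 0⊕0⊕0⊕1 = 1
Syndrome s4…s1 = 100 → error at position 4.
Flip position 4: 1100001 → 1101001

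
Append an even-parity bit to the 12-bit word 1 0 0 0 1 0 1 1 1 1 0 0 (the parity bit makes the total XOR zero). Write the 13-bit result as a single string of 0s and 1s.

1000101111000

XOR of the 12 data bits: 1⊕0⊕0⊕0⊕1⊕0⊕1⊕1⊕1⊕1⊕0⊕0 = 0
Parity bit = 0 (so all 13 bits XOR to 0).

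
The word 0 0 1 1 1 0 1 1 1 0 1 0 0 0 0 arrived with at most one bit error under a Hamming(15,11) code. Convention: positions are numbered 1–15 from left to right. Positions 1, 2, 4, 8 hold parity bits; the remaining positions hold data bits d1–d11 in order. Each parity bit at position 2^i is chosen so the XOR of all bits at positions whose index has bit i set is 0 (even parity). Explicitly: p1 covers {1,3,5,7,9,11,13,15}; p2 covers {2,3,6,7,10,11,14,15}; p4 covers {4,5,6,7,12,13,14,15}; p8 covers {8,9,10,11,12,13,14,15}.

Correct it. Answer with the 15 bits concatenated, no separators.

s1 (pos 1,3,5,7,9,11,13,15): 0⊕1⊕1⊕1⊕1⊕1⊕0⊕0 = 1
s2 (pos 2,3,6,7,10,11,14,15): 0⊕1⊕0⊕1⊕0⊕1⊕0⊕0 = 1
s4 (pos 4,5,6,7,12,13,14,15): 1⊕1⊕0⊕1⊕0⊕0⊕0⊕0 = 1
s8 (pos 8,9,10,11,12,13,14,15): 1⊕1⊕0⊕1⊕0⊕0⊕0⊕0 = 1
Syndrome s8…s1 = 1111 → error at position 15.
Flip position 15: 001110111010000 → 001110111010001

001110111010001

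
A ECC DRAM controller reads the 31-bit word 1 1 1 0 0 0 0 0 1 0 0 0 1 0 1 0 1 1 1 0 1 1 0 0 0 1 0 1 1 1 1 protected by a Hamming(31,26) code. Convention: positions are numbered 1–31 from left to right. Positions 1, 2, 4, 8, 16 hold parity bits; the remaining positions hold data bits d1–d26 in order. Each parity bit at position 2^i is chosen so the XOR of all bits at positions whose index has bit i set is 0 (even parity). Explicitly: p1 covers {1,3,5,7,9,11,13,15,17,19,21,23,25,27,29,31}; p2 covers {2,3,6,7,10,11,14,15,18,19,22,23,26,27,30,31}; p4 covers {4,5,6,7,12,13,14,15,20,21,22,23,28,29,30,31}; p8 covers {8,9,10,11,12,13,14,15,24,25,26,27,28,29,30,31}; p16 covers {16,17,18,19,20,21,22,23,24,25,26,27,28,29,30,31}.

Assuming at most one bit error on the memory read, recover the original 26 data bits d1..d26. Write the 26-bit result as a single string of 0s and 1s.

10001000101111011000101111

s1 (pos 1,3,5,7,9,11,13,15,17,19,21,23,25,27,29,31): 1⊕1⊕0⊕0⊕1⊕0⊕1⊕1⊕1⊕1⊕1⊕0⊕0⊕0⊕1⊕1 = 0
s2 (pos 2,3,6,7,10,11,14,15,18,19,22,23,26,27,30,31): 1⊕1⊕0⊕0⊕0⊕0⊕0⊕1⊕1⊕1⊕1⊕0⊕1⊕0⊕1⊕1 = 1
s4 (pos 4,5,6,7,12,13,14,15,20,21,22,23,28,29,30,31): 0⊕0⊕0⊕0⊕0⊕1⊕0⊕1⊕0⊕1⊕1⊕0⊕1⊕1⊕1⊕1 = 0
s8 (pos 8,9,10,11,12,13,14,15,24,25,26,27,28,29,30,31): 0⊕1⊕0⊕0⊕0⊕1⊕0⊕1⊕0⊕0⊕1⊕0⊕1⊕1⊕1⊕1 = 0
s16 (pos 16,17,18,19,20,21,22,23,24,25,26,27,28,29,30,31): 0⊕1⊕1⊕1⊕0⊕1⊕1⊕0⊕0⊕0⊕1⊕0⊕1⊕1⊕1⊕1 = 0
Syndrome s16…s1 = 00010 → error at position 2.
Flip position 2: 1110000010001010111011000101111 → 1010000010001010111011000101111
Read data bits from positions 3,5,6,7,9,10,11,12,13,14,15,17,18,19,20,21,22,23,24,25,26,27,28,29,30,31: 10001000101111011000101111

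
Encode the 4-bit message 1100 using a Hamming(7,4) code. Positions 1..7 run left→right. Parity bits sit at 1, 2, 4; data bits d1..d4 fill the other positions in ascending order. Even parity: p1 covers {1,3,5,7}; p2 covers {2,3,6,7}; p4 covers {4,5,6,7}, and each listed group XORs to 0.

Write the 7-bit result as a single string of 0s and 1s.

Place data at non-parity positions: p1 p2 1 p4 1 0 0
p1 (pos 1,3,5,7): XOR of data positions = 1⊕1⊕0 = 0
p2 (pos 2,3,6,7): XOR of data positions = 1⊕0⊕0 = 1
p4 (pos 4,5,6,7): XOR of data positions = 1⊕0⊕0 = 1
Codeword: 0111100

0111100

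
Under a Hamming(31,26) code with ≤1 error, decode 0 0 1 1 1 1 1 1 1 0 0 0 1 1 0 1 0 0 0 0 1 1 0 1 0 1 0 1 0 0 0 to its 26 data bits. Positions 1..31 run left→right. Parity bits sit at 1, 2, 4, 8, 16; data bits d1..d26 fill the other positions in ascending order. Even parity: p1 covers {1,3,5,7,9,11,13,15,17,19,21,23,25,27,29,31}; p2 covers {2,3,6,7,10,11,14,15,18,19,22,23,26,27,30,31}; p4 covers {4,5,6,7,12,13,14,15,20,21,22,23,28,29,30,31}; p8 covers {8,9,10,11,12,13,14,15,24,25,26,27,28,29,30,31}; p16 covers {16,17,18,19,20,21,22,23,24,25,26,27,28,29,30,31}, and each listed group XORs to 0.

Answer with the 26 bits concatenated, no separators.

11111001110000011010101000

s1 (pos 1,3,5,7,9,11,13,15,17,19,21,23,25,27,29,31): 0⊕1⊕1⊕1⊕1⊕0⊕1⊕0⊕0⊕0⊕1⊕0⊕0⊕0⊕0⊕0 = 0
s2 (pos 2,3,6,7,10,11,14,15,18,19,22,23,26,27,30,31): 0⊕1⊕1⊕1⊕0⊕0⊕1⊕0⊕0⊕0⊕1⊕0⊕1⊕0⊕0⊕0 = 0
s4 (pos 4,5,6,7,12,13,14,15,20,21,22,23,28,29,30,31): 1⊕1⊕1⊕1⊕0⊕1⊕1⊕0⊕0⊕1⊕1⊕0⊕1⊕0⊕0⊕0 = 1
s8 (pos 8,9,10,11,12,13,14,15,24,25,26,27,28,29,30,31): 1⊕1⊕0⊕0⊕0⊕1⊕1⊕0⊕1⊕0⊕1⊕0⊕1⊕0⊕0⊕0 = 1
s16 (pos 16,17,18,19,20,21,22,23,24,25,26,27,28,29,30,31): 1⊕0⊕0⊕0⊕0⊕1⊕1⊕0⊕1⊕0⊕1⊕0⊕1⊕0⊕0⊕0 = 0
Syndrome s16…s1 = 01100 → error at position 12.
Flip position 12: 0011111110001101000011010101000 → 0011111110011101000011010101000
Read data bits from positions 3,5,6,7,9,10,11,12,13,14,15,17,18,19,20,21,22,23,24,25,26,27,28,29,30,31: 11111001110000011010101000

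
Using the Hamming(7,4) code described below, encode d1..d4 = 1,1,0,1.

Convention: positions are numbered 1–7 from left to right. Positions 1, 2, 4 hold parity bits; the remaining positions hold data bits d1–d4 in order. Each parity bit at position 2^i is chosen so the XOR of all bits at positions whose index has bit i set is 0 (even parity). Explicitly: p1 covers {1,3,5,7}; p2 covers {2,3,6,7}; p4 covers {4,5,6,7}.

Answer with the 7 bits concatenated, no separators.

Place data at non-parity positions: p1 p2 1 p4 1 0 1
p1 (pos 1,3,5,7): XOR of data positions = 1⊕1⊕1 = 1
p2 (pos 2,3,6,7): XOR of data positions = 1⊕0⊕1 = 0
p4 (pos 4,5,6,7): XOR of data positions = 1⊕0⊕1 = 0
Codeword: 1010101

1010101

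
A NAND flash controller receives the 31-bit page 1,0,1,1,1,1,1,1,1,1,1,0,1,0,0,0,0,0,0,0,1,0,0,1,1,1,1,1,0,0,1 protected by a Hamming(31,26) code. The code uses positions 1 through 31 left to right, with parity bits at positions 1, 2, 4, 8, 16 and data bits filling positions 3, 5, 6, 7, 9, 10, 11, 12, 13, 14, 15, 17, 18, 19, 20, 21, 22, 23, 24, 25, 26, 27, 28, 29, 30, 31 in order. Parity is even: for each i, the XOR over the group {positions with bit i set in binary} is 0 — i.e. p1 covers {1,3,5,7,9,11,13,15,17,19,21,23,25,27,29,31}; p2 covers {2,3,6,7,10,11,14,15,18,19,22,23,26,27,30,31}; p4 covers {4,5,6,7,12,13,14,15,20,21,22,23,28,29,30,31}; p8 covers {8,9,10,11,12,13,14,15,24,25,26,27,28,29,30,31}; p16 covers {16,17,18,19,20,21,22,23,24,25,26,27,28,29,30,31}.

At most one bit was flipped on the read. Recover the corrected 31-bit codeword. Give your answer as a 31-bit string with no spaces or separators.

s1 (pos 1,3,5,7,9,11,13,15,17,19,21,23,25,27,29,31): 1⊕1⊕1⊕1⊕1⊕1⊕1⊕0⊕0⊕0⊕1⊕0⊕1⊕1⊕0⊕1 = 1
s2 (pos 2,3,6,7,10,11,14,15,18,19,22,23,26,27,30,31): 0⊕1⊕1⊕1⊕1⊕1⊕0⊕0⊕0⊕0⊕0⊕0⊕1⊕1⊕0⊕1 = 0
s4 (pos 4,5,6,7,12,13,14,15,20,21,22,23,28,29,30,31): 1⊕1⊕1⊕1⊕0⊕1⊕0⊕0⊕0⊕1⊕0⊕0⊕1⊕0⊕0⊕1 = 0
s8 (pos 8,9,10,11,12,13,14,15,24,25,26,27,28,29,30,31): 1⊕1⊕1⊕1⊕0⊕1⊕0⊕0⊕1⊕1⊕1⊕1⊕1⊕0⊕0⊕1 = 1
s16 (pos 16,17,18,19,20,21,22,23,24,25,26,27,28,29,30,31): 0⊕0⊕0⊕0⊕0⊕1⊕0⊕0⊕1⊕1⊕1⊕1⊕1⊕0⊕0⊕1 = 1
Syndrome s16…s1 = 11001 → error at position 25.
Flip position 25: 1011111111101000000010011111001 → 1011111111101000000010010111001

1011111111101000000010010111001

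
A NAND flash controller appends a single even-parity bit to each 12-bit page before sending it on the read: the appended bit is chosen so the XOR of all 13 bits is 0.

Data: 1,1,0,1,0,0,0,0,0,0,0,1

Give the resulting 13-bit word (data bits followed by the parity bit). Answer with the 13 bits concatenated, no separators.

1101000000010

XOR of the 12 data bits: 1⊕1⊕0⊕1⊕0⊕0⊕0⊕0⊕0⊕0⊕0⊕1 = 0
Parity bit = 0 (so all 13 bits XOR to 0).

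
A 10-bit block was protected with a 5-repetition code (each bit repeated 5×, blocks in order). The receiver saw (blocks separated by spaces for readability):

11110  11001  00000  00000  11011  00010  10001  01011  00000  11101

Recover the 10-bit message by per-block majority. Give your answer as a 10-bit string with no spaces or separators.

1100100101

Block 1 (11110): 4 ones → 1
Block 2 (11001): 3 ones → 1
Block 3 (00000): 0 ones → 0
Block 4 (00000): 0 ones → 0
Block 5 (11011): 4 ones → 1
Block 6 (00010): 1 one → 0
Block 7 (10001): 2 ones → 0
Block 8 (01011): 3 ones → 1
Block 9 (00000): 0 ones → 0
Block 10 (11101): 4 ones → 1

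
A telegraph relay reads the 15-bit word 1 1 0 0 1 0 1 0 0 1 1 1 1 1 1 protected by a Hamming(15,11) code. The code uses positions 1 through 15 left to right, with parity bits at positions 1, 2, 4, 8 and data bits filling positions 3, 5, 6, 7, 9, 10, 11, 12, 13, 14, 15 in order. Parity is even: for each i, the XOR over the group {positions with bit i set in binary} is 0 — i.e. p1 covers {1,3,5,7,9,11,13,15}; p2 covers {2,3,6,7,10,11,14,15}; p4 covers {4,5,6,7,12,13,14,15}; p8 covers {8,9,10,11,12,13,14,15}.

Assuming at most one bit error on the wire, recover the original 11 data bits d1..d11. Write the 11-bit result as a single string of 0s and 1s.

01010111111

s1 (pos 1,3,5,7,9,11,13,15): 1⊕0⊕1⊕1⊕0⊕1⊕1⊕1 = 0
s2 (pos 2,3,6,7,10,11,14,15): 1⊕0⊕0⊕1⊕1⊕1⊕1⊕1 = 0
s4 (pos 4,5,6,7,12,13,14,15): 0⊕1⊕0⊕1⊕1⊕1⊕1⊕1 = 0
s8 (pos 8,9,10,11,12,13,14,15): 0⊕0⊕1⊕1⊕1⊕1⊕1⊕1 = 0
Syndrome s8…s1 = 0000 → no error.
Read data bits from positions 3,5,6,7,9,10,11,12,13,14,15: 01010111111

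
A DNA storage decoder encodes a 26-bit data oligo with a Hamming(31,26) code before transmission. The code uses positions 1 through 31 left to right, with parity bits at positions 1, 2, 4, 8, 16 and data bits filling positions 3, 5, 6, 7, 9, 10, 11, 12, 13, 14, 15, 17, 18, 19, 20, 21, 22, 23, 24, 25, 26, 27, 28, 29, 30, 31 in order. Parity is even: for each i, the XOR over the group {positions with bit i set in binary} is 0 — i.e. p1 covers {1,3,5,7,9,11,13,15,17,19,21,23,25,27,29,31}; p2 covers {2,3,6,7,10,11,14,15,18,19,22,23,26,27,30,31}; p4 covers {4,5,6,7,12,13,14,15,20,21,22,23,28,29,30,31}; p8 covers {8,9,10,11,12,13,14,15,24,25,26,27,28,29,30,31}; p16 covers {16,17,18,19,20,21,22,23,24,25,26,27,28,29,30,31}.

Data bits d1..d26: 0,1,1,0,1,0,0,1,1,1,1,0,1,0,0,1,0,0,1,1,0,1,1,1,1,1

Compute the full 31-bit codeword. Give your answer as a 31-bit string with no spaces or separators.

1101110010011111010010011011111

Place data at non-parity positions: p1 p2 0 p4 1 1 0 p8 1 0 0 1 1 1 1 p16 0 1 0 0 1 0 0 1 1 0 1 1 1 1 1
p1 (pos 1,3,5,7,9,11,13,15,17,19,21,23,25,27,29,31): XOR of data positions = 0⊕1⊕0⊕1⊕0⊕1⊕1⊕0⊕0⊕1⊕0⊕1⊕1⊕1⊕1 = 1
p2 (pos 2,3,6,7,10,11,14,15,18,19,22,23,26,27,30,31): XOR of data positions = 0⊕1⊕0⊕0⊕0⊕1⊕1⊕1⊕0⊕0⊕0⊕0⊕1⊕1⊕1 = 1
p4 (pos 4,5,6,7,12,13,14,15,20,21,22,23,28,29,30,31): XOR of data positions = 1⊕1⊕0⊕1⊕1⊕1⊕1⊕0⊕1⊕0⊕0⊕1⊕1⊕1⊕1 = 1
p8 (pos 8,9,10,11,12,13,14,15,24,25,26,27,28,29,30,31): XOR of data positions = 1⊕0⊕0⊕1⊕1⊕1⊕1⊕1⊕1⊕0⊕1⊕1⊕1⊕1⊕1 = 0
p16 (pos 16,17,18,19,20,21,22,23,24,25,26,27,28,29,30,31): XOR of data positions = 0⊕1⊕0⊕0⊕1⊕0⊕0⊕1⊕1⊕0⊕1⊕1⊕1⊕1⊕1 = 1
Codeword: 1101110010011111010010011011111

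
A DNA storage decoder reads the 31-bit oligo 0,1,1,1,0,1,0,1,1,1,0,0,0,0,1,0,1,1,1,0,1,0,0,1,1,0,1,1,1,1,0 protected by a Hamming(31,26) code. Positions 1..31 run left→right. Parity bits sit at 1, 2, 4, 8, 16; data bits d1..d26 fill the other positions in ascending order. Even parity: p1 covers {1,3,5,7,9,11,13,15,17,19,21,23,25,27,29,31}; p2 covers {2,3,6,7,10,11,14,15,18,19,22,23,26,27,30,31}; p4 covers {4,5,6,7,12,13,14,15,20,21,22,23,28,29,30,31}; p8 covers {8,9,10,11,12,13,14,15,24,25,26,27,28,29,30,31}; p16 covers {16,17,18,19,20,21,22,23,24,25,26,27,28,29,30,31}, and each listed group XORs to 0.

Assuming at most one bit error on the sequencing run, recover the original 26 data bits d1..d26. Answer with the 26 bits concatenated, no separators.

10111100001111010011011110

s1 (pos 1,3,5,7,9,11,13,15,17,19,21,23,25,27,29,31): 0⊕1⊕0⊕0⊕1⊕0⊕0⊕1⊕1⊕1⊕1⊕0⊕1⊕1⊕1⊕0 = 1
s2 (pos 2,3,6,7,10,11,14,15,18,19,22,23,26,27,30,31): 1⊕1⊕1⊕0⊕1⊕0⊕0⊕1⊕1⊕1⊕0⊕0⊕0⊕1⊕1⊕0 = 1
s4 (pos 4,5,6,7,12,13,14,15,20,21,22,23,28,29,30,31): 1⊕0⊕1⊕0⊕0⊕0⊕0⊕1⊕0⊕1⊕0⊕0⊕1⊕1⊕1⊕0 = 1
s8 (pos 8,9,10,11,12,13,14,15,24,25,26,27,28,29,30,31): 1⊕1⊕1⊕0⊕0⊕0⊕0⊕1⊕1⊕1⊕0⊕1⊕1⊕1⊕1⊕0 = 0
s16 (pos 16,17,18,19,20,21,22,23,24,25,26,27,28,29,30,31): 0⊕1⊕1⊕1⊕0⊕1⊕0⊕0⊕1⊕1⊕0⊕1⊕1⊕1⊕1⊕0 = 0
Syndrome s16…s1 = 00111 → error at position 7.
Flip position 7: 0111010111000010111010011011110 → 0111011111000010111010011011110
Read data bits from positions 3,5,6,7,9,10,11,12,13,14,15,17,18,19,20,21,22,23,24,25,26,27,28,29,30,31: 10111100001111010011011110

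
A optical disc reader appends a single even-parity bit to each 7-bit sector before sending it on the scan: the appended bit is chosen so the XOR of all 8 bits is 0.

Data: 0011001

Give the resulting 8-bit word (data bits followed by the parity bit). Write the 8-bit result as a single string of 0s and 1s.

00110011

XOR of the 7 data bits: 0⊕0⊕1⊕1⊕0⊕0⊕1 = 1
Parity bit = 1 (so all 8 bits XOR to 0).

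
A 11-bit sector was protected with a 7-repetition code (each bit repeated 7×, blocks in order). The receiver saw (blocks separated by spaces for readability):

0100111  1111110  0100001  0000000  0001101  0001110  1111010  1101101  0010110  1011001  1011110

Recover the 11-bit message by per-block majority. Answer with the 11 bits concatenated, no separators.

Block 1 (0100111): 4 ones → 1
Block 2 (1111110): 6 ones → 1
Block 3 (0100001): 2 ones → 0
Block 4 (0000000): 0 ones → 0
Block 5 (0001101): 3 ones → 0
Block 6 (0001110): 3 ones → 0
Block 7 (1111010): 5 ones → 1
Block 8 (1101101): 5 ones → 1
Block 9 (0010110): 3 ones → 0
Block 10 (1011001): 4 ones → 1
Block 11 (1011110): 5 ones → 1

11000011011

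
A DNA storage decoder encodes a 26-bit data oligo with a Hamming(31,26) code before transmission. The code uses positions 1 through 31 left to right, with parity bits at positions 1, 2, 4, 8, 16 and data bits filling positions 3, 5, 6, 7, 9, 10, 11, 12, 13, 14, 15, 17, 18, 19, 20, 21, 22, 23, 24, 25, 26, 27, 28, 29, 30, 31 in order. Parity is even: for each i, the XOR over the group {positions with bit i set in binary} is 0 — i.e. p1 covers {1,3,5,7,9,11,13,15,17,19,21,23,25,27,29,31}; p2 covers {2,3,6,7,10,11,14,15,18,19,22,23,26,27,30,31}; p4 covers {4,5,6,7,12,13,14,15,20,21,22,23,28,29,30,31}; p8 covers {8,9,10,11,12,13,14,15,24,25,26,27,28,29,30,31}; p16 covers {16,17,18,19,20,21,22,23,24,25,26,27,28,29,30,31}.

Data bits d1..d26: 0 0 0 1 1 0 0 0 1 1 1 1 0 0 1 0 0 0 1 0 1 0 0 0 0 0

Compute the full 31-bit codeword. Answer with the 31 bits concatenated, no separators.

Place data at non-parity positions: p1 p2 0 p4 0 0 1 p8 1 0 0 0 1 1 1 p16 1 0 0 1 0 0 0 1 0 1 0 0 0 0 0
p1 (pos 1,3,5,7,9,11,13,15,17,19,21,23,25,27,29,31): XOR of data positions = 0⊕0⊕1⊕1⊕0⊕1⊕1⊕1⊕0⊕0⊕0⊕0⊕0⊕0⊕0 = 1
p2 (pos 2,3,6,7,10,11,14,15,18,19,22,23,26,27,30,31): XOR of data positions = 0⊕0⊕1⊕0⊕0⊕1⊕1⊕0⊕0⊕0⊕0⊕1⊕0⊕0⊕0 = 0
p4 (pos 4,5,6,7,12,13,14,15,20,21,22,23,28,29,30,31): XOR of data positions = 0⊕0⊕1⊕0⊕1⊕1⊕1⊕1⊕0⊕0⊕0⊕0⊕0⊕0⊕0 = 1
p8 (pos 8,9,10,11,12,13,14,15,24,25,26,27,28,29,30,31): XOR of data positions = 1⊕0⊕0⊕0⊕1⊕1⊕1⊕1⊕0⊕1⊕0⊕0⊕0⊕0⊕0 = 0
p16 (pos 16,17,18,19,20,21,22,23,24,25,26,27,28,29,30,31): XOR of data positions = 1⊕0⊕0⊕1⊕0⊕0⊕0⊕1⊕0⊕1⊕0⊕0⊕0⊕0⊕0 = 0
Codeword: 1001001010001110100100010100000

1001001010001110100100010100000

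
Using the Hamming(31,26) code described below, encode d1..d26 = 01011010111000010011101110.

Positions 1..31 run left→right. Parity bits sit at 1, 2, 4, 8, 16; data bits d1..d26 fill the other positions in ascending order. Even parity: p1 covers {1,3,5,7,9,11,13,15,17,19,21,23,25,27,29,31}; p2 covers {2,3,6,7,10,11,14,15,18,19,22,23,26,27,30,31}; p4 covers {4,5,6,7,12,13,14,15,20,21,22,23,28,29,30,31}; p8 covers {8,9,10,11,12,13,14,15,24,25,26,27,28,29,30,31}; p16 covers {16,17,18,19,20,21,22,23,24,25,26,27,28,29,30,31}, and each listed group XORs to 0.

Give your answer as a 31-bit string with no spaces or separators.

1001101110101111000010011101110

Place data at non-parity positions: p1 p2 0 p4 1 0 1 p8 1 0 1 0 1 1 1 p16 0 0 0 0 1 0 0 1 1 1 0 1 1 1 0
p1 (pos 1,3,5,7,9,11,13,15,17,19,21,23,25,27,29,31): XOR of data positions = 0⊕1⊕1⊕1⊕1⊕1⊕1⊕0⊕0⊕1⊕0⊕1⊕0⊕1⊕0 = 1
p2 (pos 2,3,6,7,10,11,14,15,18,19,22,23,26,27,30,31): XOR of data positions = 0⊕0⊕1⊕0⊕1⊕1⊕1⊕0⊕0⊕0⊕0⊕1⊕0⊕1⊕0 = 0
p4 (pos 4,5,6,7,12,13,14,15,20,21,22,23,28,29,30,31): XOR of data positions = 1⊕0⊕1⊕0⊕1⊕1⊕1⊕0⊕1⊕0⊕0⊕1⊕1⊕1⊕0 = 1
p8 (pos 8,9,10,11,12,13,14,15,24,25,26,27,28,29,30,31): XOR of data positions = 1⊕0⊕1⊕0⊕1⊕1⊕1⊕1⊕1⊕1⊕0⊕1⊕1⊕1⊕0 = 1
p16 (pos 16,17,18,19,20,21,22,23,24,25,26,27,28,29,30,31): XOR of data positions = 0⊕0⊕0⊕0⊕1⊕0⊕0⊕1⊕1⊕1⊕0⊕1⊕1⊕1⊕0 = 1
Codeword: 1001101110101111000010011101110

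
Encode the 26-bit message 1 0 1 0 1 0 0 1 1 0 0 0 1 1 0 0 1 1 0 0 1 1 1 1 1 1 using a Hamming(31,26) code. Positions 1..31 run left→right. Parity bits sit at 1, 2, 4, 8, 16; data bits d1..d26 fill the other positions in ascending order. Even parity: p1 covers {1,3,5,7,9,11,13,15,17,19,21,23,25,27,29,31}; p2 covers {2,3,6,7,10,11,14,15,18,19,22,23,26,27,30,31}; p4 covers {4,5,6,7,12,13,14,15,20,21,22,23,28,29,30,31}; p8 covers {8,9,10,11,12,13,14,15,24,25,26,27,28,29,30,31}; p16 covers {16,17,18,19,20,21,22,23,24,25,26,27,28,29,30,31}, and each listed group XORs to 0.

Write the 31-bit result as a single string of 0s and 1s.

Place data at non-parity positions: p1 p2 1 p4 0 1 0 p8 1 0 0 1 1 0 0 p16 0 1 1 0 0 1 1 0 0 1 1 1 1 1 1
p1 (pos 1,3,5,7,9,11,13,15,17,19,21,23,25,27,29,31): XOR of data positions = 1⊕0⊕0⊕1⊕0⊕1⊕0⊕0⊕1⊕0⊕1⊕0⊕1⊕1⊕1 = 0
p2 (pos 2,3,6,7,10,11,14,15,18,19,22,23,26,27,30,31): XOR of data positions = 1⊕1⊕0⊕0⊕0⊕0⊕0⊕1⊕1⊕1⊕1⊕1⊕1⊕1⊕1 = 0
p4 (pos 4,5,6,7,12,13,14,15,20,21,22,23,28,29,30,31): XOR of data positions = 0⊕1⊕0⊕1⊕1⊕0⊕0⊕0⊕0⊕1⊕1⊕1⊕1⊕1⊕1 = 1
p8 (pos 8,9,10,11,12,13,14,15,24,25,26,27,28,29,30,31): XOR of data positions = 1⊕0⊕0⊕1⊕1⊕0⊕0⊕0⊕0⊕1⊕1⊕1⊕1⊕1⊕1 = 1
p16 (pos 16,17,18,19,20,21,22,23,24,25,26,27,28,29,30,31): XOR of data positions = 0⊕1⊕1⊕0⊕0⊕1⊕1⊕0⊕0⊕1⊕1⊕1⊕1⊕1⊕1 = 0
Codeword: 0011010110011000011001100111111

0011010110011000011001100111111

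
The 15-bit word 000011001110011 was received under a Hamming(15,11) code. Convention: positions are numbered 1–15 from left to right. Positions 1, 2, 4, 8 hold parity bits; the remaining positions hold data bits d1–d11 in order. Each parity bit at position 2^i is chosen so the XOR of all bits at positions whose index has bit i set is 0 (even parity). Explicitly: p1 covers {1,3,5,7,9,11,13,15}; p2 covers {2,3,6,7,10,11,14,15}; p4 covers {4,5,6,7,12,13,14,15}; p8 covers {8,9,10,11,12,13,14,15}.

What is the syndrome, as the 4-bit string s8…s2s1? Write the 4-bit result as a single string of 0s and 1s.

s1 (pos 1,3,5,7,9,11,13,15): 0⊕0⊕1⊕0⊕1⊕1⊕0⊕1 = 0
s2 (pos 2,3,6,7,10,11,14,15): 0⊕0⊕1⊕0⊕1⊕1⊕1⊕1 = 1
s4 (pos 4,5,6,7,12,13,14,15): 0⊕1⊕1⊕0⊕0⊕0⊕1⊕1 = 0
s8 (pos 8,9,10,11,12,13,14,15): 0⊕1⊕1⊕1⊕0⊕0⊕1⊕1 = 1
Syndrome s8…s1 = 1010 → error at position 10.

1010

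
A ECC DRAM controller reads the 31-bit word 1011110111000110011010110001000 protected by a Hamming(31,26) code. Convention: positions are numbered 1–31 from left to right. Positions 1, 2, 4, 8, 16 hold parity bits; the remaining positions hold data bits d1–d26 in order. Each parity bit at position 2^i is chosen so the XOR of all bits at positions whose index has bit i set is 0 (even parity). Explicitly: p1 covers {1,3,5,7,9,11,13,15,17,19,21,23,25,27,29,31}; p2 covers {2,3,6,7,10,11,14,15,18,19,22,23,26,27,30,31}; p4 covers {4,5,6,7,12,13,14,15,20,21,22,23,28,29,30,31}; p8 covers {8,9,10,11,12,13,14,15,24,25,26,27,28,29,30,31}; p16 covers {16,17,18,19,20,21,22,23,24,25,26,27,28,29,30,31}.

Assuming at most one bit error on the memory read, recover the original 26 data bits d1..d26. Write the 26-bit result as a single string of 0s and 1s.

11101100011011010110001000

s1 (pos 1,3,5,7,9,11,13,15,17,19,21,23,25,27,29,31): 1⊕1⊕1⊕0⊕1⊕0⊕0⊕1⊕0⊕1⊕1⊕1⊕0⊕0⊕0⊕0 = 0
s2 (pos 2,3,6,7,10,11,14,15,18,19,22,23,26,27,30,31): 0⊕1⊕1⊕0⊕1⊕0⊕1⊕1⊕1⊕1⊕0⊕1⊕0⊕0⊕0⊕0 = 0
s4 (pos 4,5,6,7,12,13,14,15,20,21,22,23,28,29,30,31): 1⊕1⊕1⊕0⊕0⊕0⊕1⊕1⊕0⊕1⊕0⊕1⊕1⊕0⊕0⊕0 = 0
s8 (pos 8,9,10,11,12,13,14,15,24,25,26,27,28,29,30,31): 1⊕1⊕1⊕0⊕0⊕0⊕1⊕1⊕1⊕0⊕0⊕0⊕1⊕0⊕0⊕0 = 1
s16 (pos 16,17,18,19,20,21,22,23,24,25,26,27,28,29,30,31): 0⊕0⊕1⊕1⊕0⊕1⊕0⊕1⊕1⊕0⊕0⊕0⊕1⊕0⊕0⊕0 = 0
Syndrome s16…s1 = 01000 → error at position 8.
Flip position 8: 1011110111000110011010110001000 → 1011110011000110011010110001000
Read data bits from positions 3,5,6,7,9,10,11,12,13,14,15,17,18,19,20,21,22,23,24,25,26,27,28,29,30,31: 11101100011011010110001000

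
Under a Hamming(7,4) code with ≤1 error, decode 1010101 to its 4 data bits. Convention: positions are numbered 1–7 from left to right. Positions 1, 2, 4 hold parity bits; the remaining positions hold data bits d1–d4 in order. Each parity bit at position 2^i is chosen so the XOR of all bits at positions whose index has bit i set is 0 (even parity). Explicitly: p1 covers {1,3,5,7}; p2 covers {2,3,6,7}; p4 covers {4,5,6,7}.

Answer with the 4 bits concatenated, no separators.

1101

s1 (pos 1,3,5,7): 1⊕1⊕1⊕1 = 0
s2 (pos 2,3,6,7): 0⊕1⊕0⊕1 = 0
s4 (pos 4,5,6,7): 0⊕1⊕0⊕1 = 0
Syndrome s4…s1 = 000 → no error.
Read data bits from positions 3,5,6,7: 1101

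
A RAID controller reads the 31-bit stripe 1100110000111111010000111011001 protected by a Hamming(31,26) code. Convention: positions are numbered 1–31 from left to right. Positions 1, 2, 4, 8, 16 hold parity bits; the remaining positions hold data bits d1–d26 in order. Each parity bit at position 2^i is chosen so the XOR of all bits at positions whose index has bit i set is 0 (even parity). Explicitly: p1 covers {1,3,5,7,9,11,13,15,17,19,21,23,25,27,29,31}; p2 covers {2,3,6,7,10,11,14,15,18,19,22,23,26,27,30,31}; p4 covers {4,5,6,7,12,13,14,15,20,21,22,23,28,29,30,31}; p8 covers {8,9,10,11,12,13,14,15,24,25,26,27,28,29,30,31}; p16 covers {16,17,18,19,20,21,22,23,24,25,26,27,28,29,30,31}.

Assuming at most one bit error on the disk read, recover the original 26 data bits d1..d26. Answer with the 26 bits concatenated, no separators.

01110011111010000111011001

s1 (pos 1,3,5,7,9,11,13,15,17,19,21,23,25,27,29,31): 1⊕0⊕1⊕0⊕0⊕1⊕1⊕1⊕0⊕0⊕0⊕1⊕1⊕1⊕0⊕1 = 1
s2 (pos 2,3,6,7,10,11,14,15,18,19,22,23,26,27,30,31): 1⊕0⊕1⊕0⊕0⊕1⊕1⊕1⊕1⊕0⊕0⊕1⊕0⊕1⊕0⊕1 = 1
s4 (pos 4,5,6,7,12,13,14,15,20,21,22,23,28,29,30,31): 0⊕1⊕1⊕0⊕1⊕1⊕1⊕1⊕0⊕0⊕0⊕1⊕1⊕0⊕0⊕1 = 1
s8 (pos 8,9,10,11,12,13,14,15,24,25,26,27,28,29,30,31): 0⊕0⊕0⊕1⊕1⊕1⊕1⊕1⊕1⊕1⊕0⊕1⊕1⊕0⊕0⊕1 = 0
s16 (pos 16,17,18,19,20,21,22,23,24,25,26,27,28,29,30,31): 1⊕0⊕1⊕0⊕0⊕0⊕0⊕1⊕1⊕1⊕0⊕1⊕1⊕0⊕0⊕1 = 0
Syndrome s16…s1 = 00111 → error at position 7.
Flip position 7: 1100110000111111010000111011001 → 1100111000111111010000111011001
Read data bits from positions 3,5,6,7,9,10,11,12,13,14,15,17,18,19,20,21,22,23,24,25,26,27,28,29,30,31: 01110011111010000111011001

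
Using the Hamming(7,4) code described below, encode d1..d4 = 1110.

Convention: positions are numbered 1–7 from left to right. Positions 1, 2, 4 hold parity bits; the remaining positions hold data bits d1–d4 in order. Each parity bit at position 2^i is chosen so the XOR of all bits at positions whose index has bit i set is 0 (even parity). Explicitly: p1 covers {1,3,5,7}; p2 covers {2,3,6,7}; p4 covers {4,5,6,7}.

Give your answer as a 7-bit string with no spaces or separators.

0010110

Place data at non-parity positions: p1 p2 1 p4 1 1 0
p1 (pos 1,3,5,7): XOR of data positions = 1⊕1⊕0 = 0
p2 (pos 2,3,6,7): XOR of data positions = 1⊕1⊕0 = 0
p4 (pos 4,5,6,7): XOR of data positions = 1⊕1⊕0 = 0
Codeword: 0010110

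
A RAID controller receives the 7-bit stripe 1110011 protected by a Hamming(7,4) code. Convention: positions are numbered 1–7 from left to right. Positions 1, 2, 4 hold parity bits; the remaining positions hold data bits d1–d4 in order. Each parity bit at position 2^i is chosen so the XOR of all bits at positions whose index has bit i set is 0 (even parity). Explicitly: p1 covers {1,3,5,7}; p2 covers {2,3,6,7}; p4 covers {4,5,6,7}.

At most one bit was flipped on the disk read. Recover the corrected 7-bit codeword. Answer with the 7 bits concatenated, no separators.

s1 (pos 1,3,5,7): 1⊕1⊕0⊕1 = 1
s2 (pos 2,3,6,7): 1⊕1⊕1⊕1 = 0
s4 (pos 4,5,6,7): 0⊕0⊕1⊕1 = 0
Syndrome s4…s1 = 001 → error at position 1.
Flip position 1: 1110011 → 0110011

0110011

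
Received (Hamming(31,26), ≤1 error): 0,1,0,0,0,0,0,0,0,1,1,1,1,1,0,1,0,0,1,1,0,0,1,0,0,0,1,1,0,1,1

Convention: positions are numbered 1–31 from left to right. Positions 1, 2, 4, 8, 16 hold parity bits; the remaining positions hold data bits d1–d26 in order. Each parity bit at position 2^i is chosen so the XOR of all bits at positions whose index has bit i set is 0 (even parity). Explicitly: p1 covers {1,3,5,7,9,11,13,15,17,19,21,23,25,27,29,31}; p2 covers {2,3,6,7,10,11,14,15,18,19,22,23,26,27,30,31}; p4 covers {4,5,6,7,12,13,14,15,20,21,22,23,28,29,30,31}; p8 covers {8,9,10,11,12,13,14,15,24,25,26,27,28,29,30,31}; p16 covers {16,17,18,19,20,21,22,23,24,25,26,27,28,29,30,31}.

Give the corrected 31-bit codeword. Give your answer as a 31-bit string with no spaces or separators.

0100000000111101001100100011011

s1 (pos 1,3,5,7,9,11,13,15,17,19,21,23,25,27,29,31): 0⊕0⊕0⊕0⊕0⊕1⊕1⊕0⊕0⊕1⊕0⊕1⊕0⊕1⊕0⊕1 = 0
s2 (pos 2,3,6,7,10,11,14,15,18,19,22,23,26,27,30,31): 1⊕0⊕0⊕0⊕1⊕1⊕1⊕0⊕0⊕1⊕0⊕1⊕0⊕1⊕1⊕1 = 1
s4 (pos 4,5,6,7,12,13,14,15,20,21,22,23,28,29,30,31): 0⊕0⊕0⊕0⊕1⊕1⊕1⊕0⊕1⊕0⊕0⊕1⊕1⊕0⊕1⊕1 = 0
s8 (pos 8,9,10,11,12,13,14,15,24,25,26,27,28,29,30,31): 0⊕0⊕1⊕1⊕1⊕1⊕1⊕0⊕0⊕0⊕0⊕1⊕1⊕0⊕1⊕1 = 1
s16 (pos 16,17,18,19,20,21,22,23,24,25,26,27,28,29,30,31): 1⊕0⊕0⊕1⊕1⊕0⊕0⊕1⊕0⊕0⊕0⊕1⊕1⊕0⊕1⊕1 = 0
Syndrome s16…s1 = 01010 → error at position 10.
Flip position 10: 0100000001111101001100100011011 → 0100000000111101001100100011011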